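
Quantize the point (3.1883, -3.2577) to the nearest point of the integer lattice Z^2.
(3, -3)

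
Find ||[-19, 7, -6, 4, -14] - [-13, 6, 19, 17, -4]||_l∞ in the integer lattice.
25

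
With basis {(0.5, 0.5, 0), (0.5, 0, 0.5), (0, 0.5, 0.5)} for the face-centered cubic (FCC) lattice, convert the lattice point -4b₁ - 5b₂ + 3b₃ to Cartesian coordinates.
(-4.5, -0.5, -1)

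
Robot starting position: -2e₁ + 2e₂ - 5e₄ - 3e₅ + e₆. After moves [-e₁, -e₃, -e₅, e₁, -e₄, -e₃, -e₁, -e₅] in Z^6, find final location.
(-3, 2, -2, -6, -5, 1)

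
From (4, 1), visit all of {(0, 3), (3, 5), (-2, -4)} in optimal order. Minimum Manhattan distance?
19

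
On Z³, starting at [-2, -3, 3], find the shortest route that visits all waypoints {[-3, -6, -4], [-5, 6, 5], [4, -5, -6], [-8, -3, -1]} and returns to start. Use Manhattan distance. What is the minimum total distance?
70
(one optimal route: (-2, -3, 3) → (-5, 6, 5) → (-8, -3, -1) → (-3, -6, -4) → (4, -5, -6) → (-2, -3, 3))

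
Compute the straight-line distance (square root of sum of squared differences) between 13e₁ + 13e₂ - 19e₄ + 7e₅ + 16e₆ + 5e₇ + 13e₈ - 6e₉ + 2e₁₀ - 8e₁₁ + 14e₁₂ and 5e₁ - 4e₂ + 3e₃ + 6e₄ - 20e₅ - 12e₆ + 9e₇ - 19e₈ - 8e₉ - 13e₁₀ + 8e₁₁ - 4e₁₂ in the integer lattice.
65.9469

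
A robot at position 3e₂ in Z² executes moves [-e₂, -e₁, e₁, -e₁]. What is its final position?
(-1, 2)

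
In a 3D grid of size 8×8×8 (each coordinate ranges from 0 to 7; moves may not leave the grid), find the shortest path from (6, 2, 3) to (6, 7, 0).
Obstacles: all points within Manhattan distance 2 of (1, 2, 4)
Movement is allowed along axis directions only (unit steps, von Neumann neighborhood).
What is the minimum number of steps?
8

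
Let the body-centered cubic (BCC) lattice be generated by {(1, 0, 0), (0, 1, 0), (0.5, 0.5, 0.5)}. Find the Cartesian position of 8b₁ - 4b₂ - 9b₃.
(3.5, -8.5, -4.5)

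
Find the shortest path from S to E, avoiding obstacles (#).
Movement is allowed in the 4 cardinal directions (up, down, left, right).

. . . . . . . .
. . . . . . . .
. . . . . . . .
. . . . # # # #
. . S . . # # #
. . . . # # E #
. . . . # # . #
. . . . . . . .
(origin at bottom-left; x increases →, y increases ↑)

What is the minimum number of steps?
9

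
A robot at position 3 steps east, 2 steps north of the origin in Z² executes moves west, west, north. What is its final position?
(1, 3)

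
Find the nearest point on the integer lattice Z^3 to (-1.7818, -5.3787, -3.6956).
(-2, -5, -4)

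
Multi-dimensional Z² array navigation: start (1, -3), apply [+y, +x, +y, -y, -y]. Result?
(2, -3)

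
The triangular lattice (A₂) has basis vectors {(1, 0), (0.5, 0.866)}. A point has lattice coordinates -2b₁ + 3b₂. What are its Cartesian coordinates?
(-0.5, 2.598)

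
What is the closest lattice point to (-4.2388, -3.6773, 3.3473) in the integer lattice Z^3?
(-4, -4, 3)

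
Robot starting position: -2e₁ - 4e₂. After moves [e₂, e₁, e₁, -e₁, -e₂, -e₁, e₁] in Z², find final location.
(-1, -4)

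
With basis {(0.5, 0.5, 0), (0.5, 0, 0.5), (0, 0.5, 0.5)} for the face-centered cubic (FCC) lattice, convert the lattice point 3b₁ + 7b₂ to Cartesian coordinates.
(5, 1.5, 3.5)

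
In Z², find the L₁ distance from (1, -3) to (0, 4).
8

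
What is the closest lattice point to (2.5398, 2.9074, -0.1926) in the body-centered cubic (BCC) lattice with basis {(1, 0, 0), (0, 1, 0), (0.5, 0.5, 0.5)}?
(3, 3, 0)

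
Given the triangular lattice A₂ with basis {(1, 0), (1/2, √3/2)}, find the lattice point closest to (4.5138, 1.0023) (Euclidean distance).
(4.5, 0.866)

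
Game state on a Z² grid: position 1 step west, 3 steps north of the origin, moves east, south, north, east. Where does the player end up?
(1, 3)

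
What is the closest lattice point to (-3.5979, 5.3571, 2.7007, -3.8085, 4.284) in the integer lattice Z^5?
(-4, 5, 3, -4, 4)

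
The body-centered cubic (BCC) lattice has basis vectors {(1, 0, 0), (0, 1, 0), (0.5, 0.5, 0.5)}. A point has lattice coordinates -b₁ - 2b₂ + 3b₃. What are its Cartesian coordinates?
(0.5, -0.5, 1.5)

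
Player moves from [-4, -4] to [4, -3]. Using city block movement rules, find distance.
9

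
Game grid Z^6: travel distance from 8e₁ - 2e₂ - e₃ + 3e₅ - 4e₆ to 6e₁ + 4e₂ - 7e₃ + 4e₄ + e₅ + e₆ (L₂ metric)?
11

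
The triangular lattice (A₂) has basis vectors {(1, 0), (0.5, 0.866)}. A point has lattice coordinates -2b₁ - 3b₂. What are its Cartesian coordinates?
(-3.5, -2.598)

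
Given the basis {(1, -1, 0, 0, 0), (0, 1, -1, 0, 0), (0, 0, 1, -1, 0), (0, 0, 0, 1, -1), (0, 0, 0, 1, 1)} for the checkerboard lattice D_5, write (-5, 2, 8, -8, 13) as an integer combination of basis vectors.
-5b₁ - 3b₂ + 5b₃ - 8b₄ + 5b₅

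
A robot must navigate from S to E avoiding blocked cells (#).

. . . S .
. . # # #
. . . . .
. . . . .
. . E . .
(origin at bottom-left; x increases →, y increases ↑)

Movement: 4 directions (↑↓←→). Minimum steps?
7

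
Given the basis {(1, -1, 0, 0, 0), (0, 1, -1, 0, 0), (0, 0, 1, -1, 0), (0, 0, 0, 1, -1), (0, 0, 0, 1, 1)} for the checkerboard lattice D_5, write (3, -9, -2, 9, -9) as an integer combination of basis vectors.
3b₁ - 6b₂ - 8b₃ + 5b₄ - 4b₅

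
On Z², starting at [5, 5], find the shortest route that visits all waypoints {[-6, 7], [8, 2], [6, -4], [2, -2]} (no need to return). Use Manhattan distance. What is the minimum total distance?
37
(one optimal route: (5, 5) → (8, 2) → (6, -4) → (2, -2) → (-6, 7))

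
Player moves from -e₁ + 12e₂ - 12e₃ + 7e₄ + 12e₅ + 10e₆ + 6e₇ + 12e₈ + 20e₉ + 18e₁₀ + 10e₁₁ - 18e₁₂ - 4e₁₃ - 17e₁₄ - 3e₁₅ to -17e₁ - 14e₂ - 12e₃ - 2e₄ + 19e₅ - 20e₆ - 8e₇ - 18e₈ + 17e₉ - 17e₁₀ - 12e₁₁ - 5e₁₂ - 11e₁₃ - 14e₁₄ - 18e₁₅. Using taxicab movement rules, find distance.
230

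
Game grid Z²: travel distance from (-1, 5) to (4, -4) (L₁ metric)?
14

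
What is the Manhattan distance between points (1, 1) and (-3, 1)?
4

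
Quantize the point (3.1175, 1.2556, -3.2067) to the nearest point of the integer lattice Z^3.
(3, 1, -3)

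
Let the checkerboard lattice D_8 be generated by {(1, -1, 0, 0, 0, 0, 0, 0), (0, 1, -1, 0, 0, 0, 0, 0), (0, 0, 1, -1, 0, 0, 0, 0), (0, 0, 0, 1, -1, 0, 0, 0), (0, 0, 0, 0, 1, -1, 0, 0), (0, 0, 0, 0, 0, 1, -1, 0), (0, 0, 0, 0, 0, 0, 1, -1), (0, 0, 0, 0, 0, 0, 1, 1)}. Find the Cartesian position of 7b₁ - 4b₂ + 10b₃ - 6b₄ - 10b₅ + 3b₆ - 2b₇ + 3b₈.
(7, -11, 14, -16, -4, 13, -2, 5)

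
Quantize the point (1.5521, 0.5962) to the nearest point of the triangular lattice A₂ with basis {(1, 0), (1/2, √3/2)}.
(1.5, 0.866)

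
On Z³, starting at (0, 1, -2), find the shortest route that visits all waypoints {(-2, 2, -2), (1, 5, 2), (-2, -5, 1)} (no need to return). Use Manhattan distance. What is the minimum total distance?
27
(one optimal route: (0, 1, -2) → (-2, 2, -2) → (1, 5, 2) → (-2, -5, 1))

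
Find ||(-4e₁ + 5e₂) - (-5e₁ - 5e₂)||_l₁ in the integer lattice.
11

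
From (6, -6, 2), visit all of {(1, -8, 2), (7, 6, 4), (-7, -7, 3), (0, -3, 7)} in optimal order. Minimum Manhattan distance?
51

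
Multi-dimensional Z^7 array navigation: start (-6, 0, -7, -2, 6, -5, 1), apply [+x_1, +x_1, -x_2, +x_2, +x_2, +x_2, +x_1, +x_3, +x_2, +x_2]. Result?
(-3, 4, -6, -2, 6, -5, 1)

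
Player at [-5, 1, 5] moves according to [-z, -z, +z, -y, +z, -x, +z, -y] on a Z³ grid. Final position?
(-6, -1, 6)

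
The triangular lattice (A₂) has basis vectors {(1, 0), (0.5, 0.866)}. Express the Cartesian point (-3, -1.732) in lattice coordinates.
-2b₁ - 2b₂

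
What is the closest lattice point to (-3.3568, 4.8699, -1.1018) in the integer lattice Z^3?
(-3, 5, -1)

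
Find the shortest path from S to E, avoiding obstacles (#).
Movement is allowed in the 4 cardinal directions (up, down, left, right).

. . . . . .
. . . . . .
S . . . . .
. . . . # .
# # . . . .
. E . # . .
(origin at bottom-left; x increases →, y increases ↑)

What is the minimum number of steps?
6
(one shortest path: (0, 3) → (1, 3) → (2, 3) → (2, 2) → (2, 1) → (2, 0) → (1, 0))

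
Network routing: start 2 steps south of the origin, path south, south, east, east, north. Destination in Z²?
(2, -3)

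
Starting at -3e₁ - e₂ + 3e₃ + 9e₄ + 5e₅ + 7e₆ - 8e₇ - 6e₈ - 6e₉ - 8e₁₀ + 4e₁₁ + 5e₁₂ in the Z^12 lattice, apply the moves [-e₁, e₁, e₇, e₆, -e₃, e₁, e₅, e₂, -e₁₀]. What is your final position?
(-2, 0, 2, 9, 6, 8, -7, -6, -6, -9, 4, 5)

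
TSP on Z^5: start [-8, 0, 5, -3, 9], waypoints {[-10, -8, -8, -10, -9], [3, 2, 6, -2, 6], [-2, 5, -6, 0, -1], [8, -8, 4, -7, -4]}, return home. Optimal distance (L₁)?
164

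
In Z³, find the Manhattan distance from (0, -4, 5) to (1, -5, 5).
2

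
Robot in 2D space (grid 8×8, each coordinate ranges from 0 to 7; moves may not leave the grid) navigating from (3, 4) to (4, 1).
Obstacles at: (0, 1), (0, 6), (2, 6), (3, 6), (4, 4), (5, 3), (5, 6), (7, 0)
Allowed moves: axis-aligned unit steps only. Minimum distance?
4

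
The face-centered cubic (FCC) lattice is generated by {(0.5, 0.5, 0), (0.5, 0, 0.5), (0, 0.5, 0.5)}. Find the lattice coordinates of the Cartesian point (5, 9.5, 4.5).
10b₁ + 9b₃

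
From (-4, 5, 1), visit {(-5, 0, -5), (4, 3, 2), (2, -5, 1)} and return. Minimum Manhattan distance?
52
(one optimal route: (-4, 5, 1) → (-5, 0, -5) → (2, -5, 1) → (4, 3, 2) → (-4, 5, 1))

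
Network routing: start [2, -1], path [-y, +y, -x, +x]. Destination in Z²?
(2, -1)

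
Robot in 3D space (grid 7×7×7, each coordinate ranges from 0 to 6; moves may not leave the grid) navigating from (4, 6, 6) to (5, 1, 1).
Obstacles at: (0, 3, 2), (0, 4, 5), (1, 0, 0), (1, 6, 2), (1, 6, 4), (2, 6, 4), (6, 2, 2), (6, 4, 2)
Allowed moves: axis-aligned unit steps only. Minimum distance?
11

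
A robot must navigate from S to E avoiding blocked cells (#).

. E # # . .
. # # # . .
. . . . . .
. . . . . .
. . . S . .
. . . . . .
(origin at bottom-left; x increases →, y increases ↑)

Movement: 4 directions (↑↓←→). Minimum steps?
8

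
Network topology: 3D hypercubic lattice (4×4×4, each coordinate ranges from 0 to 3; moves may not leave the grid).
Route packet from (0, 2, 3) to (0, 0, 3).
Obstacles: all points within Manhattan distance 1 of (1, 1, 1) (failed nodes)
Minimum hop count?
2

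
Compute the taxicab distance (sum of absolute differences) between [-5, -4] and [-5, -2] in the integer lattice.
2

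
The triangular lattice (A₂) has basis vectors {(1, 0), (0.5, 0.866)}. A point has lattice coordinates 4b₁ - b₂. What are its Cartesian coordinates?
(3.5, -0.866)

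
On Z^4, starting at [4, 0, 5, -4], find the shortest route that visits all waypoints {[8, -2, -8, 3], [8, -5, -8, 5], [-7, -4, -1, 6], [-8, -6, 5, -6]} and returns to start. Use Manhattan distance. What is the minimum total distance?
96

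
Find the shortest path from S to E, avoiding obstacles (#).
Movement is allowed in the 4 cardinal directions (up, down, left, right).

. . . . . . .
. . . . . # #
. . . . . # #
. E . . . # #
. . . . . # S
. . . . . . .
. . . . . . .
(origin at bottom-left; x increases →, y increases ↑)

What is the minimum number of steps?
8
(one shortest path: (6, 2) → (6, 1) → (5, 1) → (4, 1) → (3, 1) → (2, 1) → (1, 1) → (1, 2) → (1, 3))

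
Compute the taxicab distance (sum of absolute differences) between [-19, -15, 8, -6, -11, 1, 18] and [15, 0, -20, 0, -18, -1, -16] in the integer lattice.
126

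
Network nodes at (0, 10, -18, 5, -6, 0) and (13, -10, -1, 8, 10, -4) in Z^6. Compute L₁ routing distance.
73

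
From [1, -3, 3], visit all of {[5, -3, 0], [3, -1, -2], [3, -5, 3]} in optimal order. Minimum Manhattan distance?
17
(one optimal route: (1, -3, 3) → (3, -5, 3) → (5, -3, 0) → (3, -1, -2))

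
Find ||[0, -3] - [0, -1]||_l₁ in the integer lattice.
2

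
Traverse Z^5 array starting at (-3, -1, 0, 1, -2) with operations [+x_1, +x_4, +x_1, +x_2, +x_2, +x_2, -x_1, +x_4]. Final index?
(-2, 2, 0, 3, -2)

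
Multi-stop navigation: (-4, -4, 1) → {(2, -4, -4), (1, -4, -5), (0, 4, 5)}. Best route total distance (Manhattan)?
32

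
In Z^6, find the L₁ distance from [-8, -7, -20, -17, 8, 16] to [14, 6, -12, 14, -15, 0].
113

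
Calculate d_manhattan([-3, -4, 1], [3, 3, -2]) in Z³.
16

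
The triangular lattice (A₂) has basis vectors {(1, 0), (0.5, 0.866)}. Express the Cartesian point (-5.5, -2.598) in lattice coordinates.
-4b₁ - 3b₂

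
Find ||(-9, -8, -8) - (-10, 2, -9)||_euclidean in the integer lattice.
10.0995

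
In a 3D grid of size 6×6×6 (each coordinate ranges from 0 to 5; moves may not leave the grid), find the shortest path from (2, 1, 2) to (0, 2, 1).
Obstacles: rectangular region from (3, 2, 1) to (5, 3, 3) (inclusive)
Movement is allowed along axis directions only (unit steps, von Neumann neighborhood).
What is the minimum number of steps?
4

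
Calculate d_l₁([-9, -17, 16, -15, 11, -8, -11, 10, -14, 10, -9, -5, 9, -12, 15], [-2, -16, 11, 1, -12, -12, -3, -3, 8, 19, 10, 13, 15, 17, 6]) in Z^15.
189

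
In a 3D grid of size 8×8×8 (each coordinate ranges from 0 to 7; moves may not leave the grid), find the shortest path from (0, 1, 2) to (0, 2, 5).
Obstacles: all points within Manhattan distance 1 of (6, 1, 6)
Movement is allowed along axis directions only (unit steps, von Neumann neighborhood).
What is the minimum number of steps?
4
(one shortest path: (0, 1, 2) → (0, 2, 2) → (0, 2, 3) → (0, 2, 4) → (0, 2, 5))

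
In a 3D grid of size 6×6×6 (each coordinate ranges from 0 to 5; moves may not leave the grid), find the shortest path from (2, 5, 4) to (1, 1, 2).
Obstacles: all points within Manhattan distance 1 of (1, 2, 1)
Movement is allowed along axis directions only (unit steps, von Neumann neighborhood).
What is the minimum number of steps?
7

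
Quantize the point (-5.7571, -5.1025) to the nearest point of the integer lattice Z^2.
(-6, -5)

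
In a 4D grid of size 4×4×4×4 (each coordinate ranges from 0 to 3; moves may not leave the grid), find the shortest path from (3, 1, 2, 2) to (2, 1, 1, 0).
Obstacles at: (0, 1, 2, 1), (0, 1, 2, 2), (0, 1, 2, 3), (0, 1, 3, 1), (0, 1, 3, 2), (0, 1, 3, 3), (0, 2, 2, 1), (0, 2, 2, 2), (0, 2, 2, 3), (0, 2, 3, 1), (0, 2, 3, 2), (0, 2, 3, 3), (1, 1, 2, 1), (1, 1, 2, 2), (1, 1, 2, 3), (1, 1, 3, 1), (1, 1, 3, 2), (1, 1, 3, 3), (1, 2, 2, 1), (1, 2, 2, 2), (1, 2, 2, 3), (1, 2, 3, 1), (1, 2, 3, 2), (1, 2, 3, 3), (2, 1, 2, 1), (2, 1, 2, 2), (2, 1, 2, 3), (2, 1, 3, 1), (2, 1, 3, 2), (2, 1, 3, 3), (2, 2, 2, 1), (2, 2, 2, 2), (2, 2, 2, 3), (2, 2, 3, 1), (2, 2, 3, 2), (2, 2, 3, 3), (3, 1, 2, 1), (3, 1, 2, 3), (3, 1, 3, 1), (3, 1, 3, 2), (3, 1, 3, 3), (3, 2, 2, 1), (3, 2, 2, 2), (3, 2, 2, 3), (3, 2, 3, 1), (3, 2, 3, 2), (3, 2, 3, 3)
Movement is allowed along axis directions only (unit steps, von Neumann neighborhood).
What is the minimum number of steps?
4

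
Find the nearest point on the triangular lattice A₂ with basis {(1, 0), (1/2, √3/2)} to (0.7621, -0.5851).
(0.5, -0.866)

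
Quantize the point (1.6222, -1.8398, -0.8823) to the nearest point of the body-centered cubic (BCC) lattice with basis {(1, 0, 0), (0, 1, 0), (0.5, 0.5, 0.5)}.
(2, -2, -1)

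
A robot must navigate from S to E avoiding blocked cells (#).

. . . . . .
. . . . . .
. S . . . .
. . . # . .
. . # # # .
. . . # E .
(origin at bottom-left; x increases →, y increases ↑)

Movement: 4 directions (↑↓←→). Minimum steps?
8
(one shortest path: (1, 3) → (2, 3) → (3, 3) → (4, 3) → (5, 3) → (5, 2) → (5, 1) → (5, 0) → (4, 0))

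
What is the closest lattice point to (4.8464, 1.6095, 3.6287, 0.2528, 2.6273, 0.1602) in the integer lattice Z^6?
(5, 2, 4, 0, 3, 0)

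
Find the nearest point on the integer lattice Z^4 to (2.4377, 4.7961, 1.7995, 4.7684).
(2, 5, 2, 5)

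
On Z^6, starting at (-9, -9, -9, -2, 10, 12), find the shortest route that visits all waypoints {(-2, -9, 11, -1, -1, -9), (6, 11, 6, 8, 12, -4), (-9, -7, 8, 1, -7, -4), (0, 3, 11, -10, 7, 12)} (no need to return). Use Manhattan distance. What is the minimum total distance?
190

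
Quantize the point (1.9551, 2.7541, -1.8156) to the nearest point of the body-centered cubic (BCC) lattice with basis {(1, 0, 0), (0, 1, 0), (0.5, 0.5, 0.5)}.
(2, 3, -2)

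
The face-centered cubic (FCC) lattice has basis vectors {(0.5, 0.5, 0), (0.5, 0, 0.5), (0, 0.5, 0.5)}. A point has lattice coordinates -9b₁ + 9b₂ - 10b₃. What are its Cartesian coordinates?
(0, -9.5, -0.5)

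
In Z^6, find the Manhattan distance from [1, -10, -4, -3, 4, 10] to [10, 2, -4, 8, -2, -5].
53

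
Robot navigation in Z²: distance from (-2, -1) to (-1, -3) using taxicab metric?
3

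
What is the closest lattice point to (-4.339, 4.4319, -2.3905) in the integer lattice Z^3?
(-4, 4, -2)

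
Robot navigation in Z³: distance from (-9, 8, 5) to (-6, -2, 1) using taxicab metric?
17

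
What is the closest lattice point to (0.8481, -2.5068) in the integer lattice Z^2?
(1, -3)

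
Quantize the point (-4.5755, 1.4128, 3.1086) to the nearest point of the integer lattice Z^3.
(-5, 1, 3)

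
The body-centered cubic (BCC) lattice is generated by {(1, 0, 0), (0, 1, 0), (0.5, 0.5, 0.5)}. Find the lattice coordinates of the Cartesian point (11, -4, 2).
9b₁ - 6b₂ + 4b₃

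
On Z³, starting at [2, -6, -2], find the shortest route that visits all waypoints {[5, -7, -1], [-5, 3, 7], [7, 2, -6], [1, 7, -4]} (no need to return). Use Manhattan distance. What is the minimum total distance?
55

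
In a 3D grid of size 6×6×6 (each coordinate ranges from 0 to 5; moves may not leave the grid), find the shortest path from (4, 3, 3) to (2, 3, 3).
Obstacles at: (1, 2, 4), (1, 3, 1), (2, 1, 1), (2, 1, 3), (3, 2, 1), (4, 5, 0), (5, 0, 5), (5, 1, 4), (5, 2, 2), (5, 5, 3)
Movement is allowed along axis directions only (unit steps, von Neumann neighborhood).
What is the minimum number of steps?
2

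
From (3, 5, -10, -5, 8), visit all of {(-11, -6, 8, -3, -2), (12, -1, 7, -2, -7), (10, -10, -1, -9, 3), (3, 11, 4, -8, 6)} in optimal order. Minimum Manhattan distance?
133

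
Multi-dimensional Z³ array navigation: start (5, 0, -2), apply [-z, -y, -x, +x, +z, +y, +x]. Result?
(6, 0, -2)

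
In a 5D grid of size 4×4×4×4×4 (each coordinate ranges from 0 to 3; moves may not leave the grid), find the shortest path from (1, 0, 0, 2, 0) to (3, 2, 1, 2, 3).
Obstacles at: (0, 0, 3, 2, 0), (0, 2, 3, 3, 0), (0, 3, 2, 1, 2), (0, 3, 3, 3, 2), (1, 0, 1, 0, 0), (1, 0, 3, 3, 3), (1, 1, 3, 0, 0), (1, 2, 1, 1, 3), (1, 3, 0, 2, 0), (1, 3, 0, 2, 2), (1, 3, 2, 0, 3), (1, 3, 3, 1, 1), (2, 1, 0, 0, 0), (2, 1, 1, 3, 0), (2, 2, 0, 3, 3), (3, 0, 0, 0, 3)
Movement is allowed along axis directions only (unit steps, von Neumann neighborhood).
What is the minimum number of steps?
8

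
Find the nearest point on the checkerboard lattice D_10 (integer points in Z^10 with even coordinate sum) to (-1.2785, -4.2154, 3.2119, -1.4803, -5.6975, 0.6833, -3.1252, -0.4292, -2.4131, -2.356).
(-1, -4, 3, -2, -6, 1, -3, 0, -2, -2)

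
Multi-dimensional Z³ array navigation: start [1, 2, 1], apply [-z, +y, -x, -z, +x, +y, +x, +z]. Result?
(2, 4, 0)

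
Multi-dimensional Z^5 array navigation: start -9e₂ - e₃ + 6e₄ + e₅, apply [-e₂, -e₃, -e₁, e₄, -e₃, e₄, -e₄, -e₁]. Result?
(-2, -10, -3, 7, 1)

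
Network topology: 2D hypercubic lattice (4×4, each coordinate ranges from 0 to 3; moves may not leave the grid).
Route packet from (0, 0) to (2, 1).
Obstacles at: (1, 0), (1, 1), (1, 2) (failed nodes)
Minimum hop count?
7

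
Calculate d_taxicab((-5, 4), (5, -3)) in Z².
17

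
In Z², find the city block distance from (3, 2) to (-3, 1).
7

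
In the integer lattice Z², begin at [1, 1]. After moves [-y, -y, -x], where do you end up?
(0, -1)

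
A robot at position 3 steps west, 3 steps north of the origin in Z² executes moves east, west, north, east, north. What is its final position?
(-2, 5)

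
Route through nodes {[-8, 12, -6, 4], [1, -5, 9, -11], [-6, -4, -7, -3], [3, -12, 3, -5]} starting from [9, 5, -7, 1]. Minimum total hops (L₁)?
104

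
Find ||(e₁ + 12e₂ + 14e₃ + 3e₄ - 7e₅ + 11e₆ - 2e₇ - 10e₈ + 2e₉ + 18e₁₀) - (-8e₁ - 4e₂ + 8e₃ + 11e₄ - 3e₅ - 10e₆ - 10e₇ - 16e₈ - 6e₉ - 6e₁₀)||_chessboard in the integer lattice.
24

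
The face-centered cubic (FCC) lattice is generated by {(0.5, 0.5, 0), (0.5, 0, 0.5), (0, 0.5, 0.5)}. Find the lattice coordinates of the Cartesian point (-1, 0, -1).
-2b₂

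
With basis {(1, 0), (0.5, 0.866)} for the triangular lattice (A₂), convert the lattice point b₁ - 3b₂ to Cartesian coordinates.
(-0.5, -2.598)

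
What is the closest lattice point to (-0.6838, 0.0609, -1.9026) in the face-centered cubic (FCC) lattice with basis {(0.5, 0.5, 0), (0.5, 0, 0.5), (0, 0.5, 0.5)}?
(-1, 0, -2)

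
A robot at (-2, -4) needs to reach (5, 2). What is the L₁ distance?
13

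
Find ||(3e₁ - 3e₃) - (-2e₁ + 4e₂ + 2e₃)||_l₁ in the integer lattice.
14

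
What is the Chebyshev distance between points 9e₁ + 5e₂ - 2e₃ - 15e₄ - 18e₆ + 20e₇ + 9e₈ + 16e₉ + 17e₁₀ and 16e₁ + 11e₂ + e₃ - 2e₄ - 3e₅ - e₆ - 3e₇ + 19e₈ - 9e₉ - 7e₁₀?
25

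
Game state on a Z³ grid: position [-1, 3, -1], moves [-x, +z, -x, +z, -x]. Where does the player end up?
(-4, 3, 1)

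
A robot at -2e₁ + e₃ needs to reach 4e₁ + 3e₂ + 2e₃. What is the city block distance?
10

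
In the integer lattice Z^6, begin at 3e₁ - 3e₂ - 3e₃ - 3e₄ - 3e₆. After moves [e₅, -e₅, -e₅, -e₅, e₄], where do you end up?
(3, -3, -3, -2, -2, -3)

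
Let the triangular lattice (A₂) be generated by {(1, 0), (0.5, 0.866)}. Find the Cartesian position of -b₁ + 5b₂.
(1.5, 4.33)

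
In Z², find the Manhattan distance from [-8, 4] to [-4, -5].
13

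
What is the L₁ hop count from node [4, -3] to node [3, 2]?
6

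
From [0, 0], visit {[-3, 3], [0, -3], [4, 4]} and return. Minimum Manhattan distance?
28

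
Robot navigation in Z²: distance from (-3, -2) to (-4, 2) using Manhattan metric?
5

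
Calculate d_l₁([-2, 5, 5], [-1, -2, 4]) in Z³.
9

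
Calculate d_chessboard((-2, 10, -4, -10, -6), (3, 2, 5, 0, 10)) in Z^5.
16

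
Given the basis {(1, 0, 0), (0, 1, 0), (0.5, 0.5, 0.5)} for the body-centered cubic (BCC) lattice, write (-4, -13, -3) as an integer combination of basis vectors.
-b₁ - 10b₂ - 6b₃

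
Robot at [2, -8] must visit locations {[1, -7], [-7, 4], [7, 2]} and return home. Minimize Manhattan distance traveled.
52
(one optimal route: (2, -8) → (1, -7) → (-7, 4) → (7, 2) → (2, -8))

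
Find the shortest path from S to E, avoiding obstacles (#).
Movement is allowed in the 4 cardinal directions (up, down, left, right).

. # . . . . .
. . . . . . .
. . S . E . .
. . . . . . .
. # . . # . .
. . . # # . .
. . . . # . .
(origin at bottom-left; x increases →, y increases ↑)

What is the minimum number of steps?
2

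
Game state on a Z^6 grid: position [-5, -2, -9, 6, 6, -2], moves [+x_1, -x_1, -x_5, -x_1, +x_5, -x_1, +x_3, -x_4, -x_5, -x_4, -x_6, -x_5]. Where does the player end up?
(-7, -2, -8, 4, 4, -3)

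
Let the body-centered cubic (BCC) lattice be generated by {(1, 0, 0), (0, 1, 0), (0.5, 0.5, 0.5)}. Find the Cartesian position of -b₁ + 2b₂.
(-1, 2, 0)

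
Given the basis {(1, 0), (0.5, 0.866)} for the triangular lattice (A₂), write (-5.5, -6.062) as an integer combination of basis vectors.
-2b₁ - 7b₂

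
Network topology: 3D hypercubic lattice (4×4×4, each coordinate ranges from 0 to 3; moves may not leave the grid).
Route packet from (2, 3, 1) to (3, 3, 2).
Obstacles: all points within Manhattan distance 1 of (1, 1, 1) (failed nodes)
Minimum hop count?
2
(one shortest path: (2, 3, 1) → (3, 3, 1) → (3, 3, 2))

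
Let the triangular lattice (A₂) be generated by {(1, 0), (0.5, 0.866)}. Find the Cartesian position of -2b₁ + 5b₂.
(0.5, 4.33)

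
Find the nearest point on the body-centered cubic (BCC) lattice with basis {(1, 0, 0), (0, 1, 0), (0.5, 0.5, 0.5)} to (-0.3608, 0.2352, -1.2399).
(-0.5, 0.5, -1.5)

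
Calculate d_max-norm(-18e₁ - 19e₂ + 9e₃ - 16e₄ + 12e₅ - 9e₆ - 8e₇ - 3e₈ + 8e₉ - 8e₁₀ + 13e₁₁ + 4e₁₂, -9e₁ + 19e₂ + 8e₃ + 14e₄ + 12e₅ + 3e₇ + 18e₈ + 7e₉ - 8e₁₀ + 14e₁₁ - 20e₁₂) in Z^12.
38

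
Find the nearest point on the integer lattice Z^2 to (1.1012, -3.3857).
(1, -3)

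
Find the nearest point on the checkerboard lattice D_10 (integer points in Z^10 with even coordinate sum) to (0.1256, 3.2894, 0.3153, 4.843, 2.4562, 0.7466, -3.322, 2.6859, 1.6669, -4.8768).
(0, 3, 0, 5, 2, 1, -3, 3, 2, -5)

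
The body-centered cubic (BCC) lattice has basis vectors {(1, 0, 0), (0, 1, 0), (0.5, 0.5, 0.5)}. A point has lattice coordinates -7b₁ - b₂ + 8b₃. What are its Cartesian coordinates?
(-3, 3, 4)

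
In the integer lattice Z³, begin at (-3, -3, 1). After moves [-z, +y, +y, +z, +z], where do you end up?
(-3, -1, 2)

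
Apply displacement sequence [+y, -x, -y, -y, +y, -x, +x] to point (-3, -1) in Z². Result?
(-4, -1)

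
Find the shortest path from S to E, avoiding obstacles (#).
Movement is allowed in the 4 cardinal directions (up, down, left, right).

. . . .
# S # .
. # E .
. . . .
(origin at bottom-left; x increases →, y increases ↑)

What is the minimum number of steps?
6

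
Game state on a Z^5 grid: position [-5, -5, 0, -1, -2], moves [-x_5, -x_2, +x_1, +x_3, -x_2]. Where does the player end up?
(-4, -7, 1, -1, -3)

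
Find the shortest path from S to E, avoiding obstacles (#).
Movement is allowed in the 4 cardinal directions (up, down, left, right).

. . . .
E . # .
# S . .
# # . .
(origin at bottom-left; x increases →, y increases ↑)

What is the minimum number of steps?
2
(one shortest path: (1, 1) → (1, 2) → (0, 2))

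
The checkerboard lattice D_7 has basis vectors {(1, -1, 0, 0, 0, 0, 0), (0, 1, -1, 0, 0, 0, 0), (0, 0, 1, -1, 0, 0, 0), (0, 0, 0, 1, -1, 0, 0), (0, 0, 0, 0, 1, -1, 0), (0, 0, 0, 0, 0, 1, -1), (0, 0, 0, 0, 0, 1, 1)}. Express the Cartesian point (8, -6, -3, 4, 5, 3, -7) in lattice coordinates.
8b₁ + 2b₂ - b₃ + 3b₄ + 8b₅ + 9b₆ + 2b₇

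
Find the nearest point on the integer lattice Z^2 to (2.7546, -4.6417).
(3, -5)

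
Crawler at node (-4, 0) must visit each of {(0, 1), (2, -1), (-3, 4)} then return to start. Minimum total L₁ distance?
22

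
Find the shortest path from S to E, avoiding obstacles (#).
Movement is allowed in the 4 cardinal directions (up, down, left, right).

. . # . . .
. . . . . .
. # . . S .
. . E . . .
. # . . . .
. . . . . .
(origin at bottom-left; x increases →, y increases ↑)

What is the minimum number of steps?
3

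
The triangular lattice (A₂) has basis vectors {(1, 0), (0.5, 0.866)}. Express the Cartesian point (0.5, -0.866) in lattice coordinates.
b₁ - b₂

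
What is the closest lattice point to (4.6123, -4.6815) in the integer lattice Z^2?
(5, -5)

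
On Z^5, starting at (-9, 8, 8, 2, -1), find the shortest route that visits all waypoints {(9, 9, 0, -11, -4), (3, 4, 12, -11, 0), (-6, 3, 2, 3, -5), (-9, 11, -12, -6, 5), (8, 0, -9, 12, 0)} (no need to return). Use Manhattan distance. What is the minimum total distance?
185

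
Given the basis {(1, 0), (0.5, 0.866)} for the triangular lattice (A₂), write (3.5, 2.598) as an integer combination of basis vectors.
2b₁ + 3b₂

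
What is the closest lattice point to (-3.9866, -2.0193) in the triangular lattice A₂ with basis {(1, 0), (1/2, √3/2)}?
(-4, -1.732)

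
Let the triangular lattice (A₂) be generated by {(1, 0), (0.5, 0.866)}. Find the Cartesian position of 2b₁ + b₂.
(2.5, 0.866)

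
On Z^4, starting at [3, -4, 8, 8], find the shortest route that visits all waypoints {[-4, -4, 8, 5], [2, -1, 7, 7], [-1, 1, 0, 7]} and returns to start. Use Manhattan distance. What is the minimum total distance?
46
(one optimal route: (3, -4, 8, 8) → (-4, -4, 8, 5) → (-1, 1, 0, 7) → (2, -1, 7, 7) → (3, -4, 8, 8))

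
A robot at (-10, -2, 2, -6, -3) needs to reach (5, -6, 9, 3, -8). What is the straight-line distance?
19.8997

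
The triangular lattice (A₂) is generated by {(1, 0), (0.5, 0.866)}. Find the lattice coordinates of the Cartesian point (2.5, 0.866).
2b₁ + b₂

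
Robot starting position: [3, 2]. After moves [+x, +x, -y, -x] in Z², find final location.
(4, 1)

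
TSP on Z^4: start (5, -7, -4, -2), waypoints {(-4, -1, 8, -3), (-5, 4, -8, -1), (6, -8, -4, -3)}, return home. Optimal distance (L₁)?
82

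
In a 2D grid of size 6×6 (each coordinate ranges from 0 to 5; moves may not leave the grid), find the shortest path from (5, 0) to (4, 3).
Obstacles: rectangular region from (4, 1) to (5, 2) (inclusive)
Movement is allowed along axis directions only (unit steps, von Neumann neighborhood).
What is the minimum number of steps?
6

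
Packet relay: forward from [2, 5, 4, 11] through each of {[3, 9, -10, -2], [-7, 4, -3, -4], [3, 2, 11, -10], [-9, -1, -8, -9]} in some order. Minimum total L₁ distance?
108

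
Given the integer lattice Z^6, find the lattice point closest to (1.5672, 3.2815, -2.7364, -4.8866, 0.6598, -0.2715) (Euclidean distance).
(2, 3, -3, -5, 1, 0)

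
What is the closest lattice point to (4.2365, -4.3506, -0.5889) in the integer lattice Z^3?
(4, -4, -1)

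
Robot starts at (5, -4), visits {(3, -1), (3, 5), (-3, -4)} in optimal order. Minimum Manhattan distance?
23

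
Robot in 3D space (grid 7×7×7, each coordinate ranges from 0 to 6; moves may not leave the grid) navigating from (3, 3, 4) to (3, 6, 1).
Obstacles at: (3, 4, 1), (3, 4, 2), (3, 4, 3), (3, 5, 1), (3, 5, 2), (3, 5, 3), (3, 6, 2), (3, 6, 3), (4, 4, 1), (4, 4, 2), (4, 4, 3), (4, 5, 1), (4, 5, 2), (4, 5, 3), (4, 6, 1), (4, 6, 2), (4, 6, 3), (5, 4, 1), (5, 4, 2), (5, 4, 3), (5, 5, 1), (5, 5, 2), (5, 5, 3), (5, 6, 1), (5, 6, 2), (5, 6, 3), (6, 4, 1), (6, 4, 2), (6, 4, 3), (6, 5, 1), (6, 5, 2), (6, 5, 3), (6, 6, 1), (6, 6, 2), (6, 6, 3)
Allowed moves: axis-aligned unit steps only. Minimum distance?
8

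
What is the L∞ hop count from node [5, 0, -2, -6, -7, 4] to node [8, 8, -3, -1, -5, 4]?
8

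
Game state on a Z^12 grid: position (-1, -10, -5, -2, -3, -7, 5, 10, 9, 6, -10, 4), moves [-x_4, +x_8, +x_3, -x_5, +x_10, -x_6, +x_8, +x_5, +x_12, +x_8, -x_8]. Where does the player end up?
(-1, -10, -4, -3, -3, -8, 5, 12, 9, 7, -10, 5)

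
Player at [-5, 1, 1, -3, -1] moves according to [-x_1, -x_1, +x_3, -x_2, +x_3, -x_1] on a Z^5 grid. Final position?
(-8, 0, 3, -3, -1)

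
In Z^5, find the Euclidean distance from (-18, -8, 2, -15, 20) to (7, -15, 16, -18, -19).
48.9898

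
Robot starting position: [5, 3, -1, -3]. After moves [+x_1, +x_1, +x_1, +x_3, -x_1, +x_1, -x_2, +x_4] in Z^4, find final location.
(8, 2, 0, -2)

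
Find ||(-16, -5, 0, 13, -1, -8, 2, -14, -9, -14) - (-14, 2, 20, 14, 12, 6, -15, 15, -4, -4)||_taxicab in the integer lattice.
118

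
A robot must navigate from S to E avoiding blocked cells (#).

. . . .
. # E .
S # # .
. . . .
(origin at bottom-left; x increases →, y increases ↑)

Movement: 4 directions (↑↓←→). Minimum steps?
5
(one shortest path: (0, 1) → (0, 2) → (0, 3) → (1, 3) → (2, 3) → (2, 2))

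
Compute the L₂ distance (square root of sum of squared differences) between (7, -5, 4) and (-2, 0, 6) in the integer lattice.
10.4881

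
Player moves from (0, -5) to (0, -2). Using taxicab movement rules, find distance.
3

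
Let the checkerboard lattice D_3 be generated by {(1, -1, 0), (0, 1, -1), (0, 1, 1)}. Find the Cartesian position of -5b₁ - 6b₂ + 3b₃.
(-5, 2, 9)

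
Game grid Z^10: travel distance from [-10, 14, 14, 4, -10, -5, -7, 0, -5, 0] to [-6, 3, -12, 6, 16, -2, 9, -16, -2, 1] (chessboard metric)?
26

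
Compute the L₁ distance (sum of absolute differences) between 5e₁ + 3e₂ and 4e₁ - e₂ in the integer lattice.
5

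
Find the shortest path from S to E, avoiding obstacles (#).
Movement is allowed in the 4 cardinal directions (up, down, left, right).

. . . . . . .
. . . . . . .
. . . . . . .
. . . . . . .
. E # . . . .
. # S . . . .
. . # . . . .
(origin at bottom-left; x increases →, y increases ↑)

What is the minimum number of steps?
6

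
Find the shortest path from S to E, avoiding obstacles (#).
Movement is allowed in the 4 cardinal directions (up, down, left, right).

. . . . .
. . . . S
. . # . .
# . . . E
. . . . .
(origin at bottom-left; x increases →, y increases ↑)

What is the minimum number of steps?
2
(one shortest path: (4, 3) → (4, 2) → (4, 1))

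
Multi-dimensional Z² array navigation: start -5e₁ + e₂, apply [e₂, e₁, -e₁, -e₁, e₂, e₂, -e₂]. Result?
(-6, 3)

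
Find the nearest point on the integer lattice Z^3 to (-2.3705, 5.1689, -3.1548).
(-2, 5, -3)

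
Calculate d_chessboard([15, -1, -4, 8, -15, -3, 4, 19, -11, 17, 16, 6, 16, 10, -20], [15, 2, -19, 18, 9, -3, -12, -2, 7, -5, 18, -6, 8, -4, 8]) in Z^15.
28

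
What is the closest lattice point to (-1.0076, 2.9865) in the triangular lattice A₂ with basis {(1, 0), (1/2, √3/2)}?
(-1, 3.464)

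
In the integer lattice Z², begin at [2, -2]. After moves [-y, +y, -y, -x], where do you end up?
(1, -3)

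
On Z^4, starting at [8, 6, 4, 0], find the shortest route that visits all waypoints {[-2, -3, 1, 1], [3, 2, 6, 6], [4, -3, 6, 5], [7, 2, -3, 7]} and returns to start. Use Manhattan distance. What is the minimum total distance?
78
(one optimal route: (8, 6, 4, 0) → (-2, -3, 1, 1) → (4, -3, 6, 5) → (3, 2, 6, 6) → (7, 2, -3, 7) → (8, 6, 4, 0))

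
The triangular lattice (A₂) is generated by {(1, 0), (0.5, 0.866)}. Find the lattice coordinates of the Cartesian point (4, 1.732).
3b₁ + 2b₂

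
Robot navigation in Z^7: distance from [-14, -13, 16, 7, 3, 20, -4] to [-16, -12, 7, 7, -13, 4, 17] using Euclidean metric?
32.2335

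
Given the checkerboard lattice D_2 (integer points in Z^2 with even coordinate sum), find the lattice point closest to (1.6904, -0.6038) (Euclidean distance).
(2, 0)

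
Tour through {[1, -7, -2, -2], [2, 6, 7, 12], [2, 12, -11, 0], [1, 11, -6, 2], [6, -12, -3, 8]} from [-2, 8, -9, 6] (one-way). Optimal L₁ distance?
108
(one optimal route: (-2, 8, -9, 6) → (2, 12, -11, 0) → (1, 11, -6, 2) → (1, -7, -2, -2) → (6, -12, -3, 8) → (2, 6, 7, 12))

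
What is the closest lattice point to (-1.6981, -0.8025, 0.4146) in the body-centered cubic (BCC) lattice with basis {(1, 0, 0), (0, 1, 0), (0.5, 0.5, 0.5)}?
(-1.5, -0.5, 0.5)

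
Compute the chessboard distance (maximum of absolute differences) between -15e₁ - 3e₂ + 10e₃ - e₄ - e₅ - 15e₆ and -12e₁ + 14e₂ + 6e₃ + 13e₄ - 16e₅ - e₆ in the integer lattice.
17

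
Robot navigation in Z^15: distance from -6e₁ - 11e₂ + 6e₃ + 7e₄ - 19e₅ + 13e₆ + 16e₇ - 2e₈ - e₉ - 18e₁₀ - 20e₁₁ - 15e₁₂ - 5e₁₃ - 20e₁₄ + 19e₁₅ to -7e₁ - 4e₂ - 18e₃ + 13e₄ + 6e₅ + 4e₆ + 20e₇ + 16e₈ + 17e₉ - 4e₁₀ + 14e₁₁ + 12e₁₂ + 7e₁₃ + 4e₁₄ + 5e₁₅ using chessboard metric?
34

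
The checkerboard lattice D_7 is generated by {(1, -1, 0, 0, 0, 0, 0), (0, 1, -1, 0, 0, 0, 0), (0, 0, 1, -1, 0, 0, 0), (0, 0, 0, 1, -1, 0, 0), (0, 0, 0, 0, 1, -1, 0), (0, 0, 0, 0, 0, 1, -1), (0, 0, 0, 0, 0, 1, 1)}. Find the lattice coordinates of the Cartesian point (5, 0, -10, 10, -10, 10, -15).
5b₁ + 5b₂ - 5b₃ + 5b₄ - 5b₅ + 10b₆ - 5b₇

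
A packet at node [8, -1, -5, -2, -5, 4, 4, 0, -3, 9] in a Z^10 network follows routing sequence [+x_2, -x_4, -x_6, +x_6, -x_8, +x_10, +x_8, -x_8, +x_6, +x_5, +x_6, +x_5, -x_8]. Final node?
(8, 0, -5, -3, -3, 6, 4, -2, -3, 10)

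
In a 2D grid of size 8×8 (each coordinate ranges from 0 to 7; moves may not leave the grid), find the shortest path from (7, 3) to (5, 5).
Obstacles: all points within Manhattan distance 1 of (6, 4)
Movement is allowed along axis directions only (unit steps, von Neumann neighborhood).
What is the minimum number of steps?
8
(one shortest path: (7, 3) → (7, 2) → (6, 2) → (5, 2) → (4, 2) → (4, 3) → (4, 4) → (4, 5) → (5, 5))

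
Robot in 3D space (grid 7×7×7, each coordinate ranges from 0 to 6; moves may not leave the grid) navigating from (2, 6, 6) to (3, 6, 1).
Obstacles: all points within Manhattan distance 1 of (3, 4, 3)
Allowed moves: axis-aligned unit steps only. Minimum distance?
6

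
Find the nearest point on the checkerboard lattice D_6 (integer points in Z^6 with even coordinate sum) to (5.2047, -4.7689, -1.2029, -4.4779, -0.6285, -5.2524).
(5, -5, -1, -5, -1, -5)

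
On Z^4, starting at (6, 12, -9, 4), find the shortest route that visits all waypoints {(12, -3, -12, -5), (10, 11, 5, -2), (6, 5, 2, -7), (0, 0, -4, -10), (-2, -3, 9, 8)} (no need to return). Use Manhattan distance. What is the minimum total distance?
137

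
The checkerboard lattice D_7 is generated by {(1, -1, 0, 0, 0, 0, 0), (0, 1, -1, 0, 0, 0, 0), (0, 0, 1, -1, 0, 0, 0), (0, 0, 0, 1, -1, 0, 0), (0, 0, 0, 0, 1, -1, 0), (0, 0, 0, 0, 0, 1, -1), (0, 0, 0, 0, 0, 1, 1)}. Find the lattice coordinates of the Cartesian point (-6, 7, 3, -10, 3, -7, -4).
-6b₁ + b₂ + 4b₃ - 6b₄ - 3b₅ - 3b₆ - 7b₇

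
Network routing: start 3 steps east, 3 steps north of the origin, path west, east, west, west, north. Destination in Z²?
(1, 4)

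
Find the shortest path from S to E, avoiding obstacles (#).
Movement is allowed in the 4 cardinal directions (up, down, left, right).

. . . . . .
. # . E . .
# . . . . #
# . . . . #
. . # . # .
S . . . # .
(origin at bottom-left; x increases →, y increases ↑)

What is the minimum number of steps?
7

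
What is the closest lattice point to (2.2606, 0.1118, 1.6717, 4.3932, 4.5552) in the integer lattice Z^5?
(2, 0, 2, 4, 5)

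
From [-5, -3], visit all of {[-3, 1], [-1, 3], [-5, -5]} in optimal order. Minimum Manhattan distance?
14
(one optimal route: (-5, -3) → (-5, -5) → (-3, 1) → (-1, 3))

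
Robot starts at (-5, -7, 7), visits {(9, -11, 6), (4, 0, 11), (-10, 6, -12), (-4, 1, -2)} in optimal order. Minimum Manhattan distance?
83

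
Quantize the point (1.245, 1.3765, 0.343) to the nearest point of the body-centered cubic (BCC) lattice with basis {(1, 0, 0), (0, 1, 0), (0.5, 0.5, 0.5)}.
(1.5, 1.5, 0.5)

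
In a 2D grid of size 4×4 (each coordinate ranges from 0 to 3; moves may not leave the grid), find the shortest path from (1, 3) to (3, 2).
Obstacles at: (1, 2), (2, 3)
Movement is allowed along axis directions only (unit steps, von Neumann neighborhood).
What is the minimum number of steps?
7
(one shortest path: (1, 3) → (0, 3) → (0, 2) → (0, 1) → (1, 1) → (2, 1) → (3, 1) → (3, 2))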